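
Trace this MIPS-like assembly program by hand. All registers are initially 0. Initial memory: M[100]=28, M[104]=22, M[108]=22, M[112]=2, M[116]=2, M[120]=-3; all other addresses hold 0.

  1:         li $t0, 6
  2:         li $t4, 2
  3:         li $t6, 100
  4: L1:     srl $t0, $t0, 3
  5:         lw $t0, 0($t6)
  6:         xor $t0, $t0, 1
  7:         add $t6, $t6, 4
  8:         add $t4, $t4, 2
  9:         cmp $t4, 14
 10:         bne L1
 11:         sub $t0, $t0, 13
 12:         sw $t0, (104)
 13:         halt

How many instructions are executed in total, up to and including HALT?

48

after li $t0, 6: $t0=6
after li $t4, 2: $t4=2
after li $t6, 100: $t6=100
after srl $t0, $t0, 3: $t0=6>>3=0
after lw $t0, 0($t6): $t0=M[100]=28
after xor $t0, $t0, 1: $t0=28^1=29
after add $t6, $t6, 4: $t6=100+4=104
after add $t4, $t4, 2: $t4=2+2=4
cmp $t4, 14  (cmp 4,14)
bne L1: taken
after srl $t0, $t0, 3: $t0=29>>3=3
after lw $t0, 0($t6): $t0=M[104]=22
after xor $t0, $t0, 1: $t0=22^1=23
after add $t6, $t6, 4: $t6=104+4=108
after add $t4, $t4, 2: $t4=4+2=6
cmp $t4, 14  (cmp 6,14)
bne L1: taken
after srl $t0, $t0, 3: $t0=23>>3=2
after lw $t0, 0($t6): $t0=M[108]=22
after xor $t0, $t0, 1: $t0=22^1=23
after add $t6, $t6, 4: $t6=108+4=112
after add $t4, $t4, 2: $t4=6+2=8
cmp $t4, 14  (cmp 8,14)
bne L1: taken
after srl $t0, $t0, 3: $t0=23>>3=2
after lw $t0, 0($t6): $t0=M[112]=2
after xor $t0, $t0, 1: $t0=2^1=3
after add $t6, $t6, 4: $t6=112+4=116
after add $t4, $t4, 2: $t4=8+2=10
cmp $t4, 14  (cmp 10,14)
bne L1: taken
after srl $t0, $t0, 3: $t0=3>>3=0
after lw $t0, 0($t6): $t0=M[116]=2
after xor $t0, $t0, 1: $t0=2^1=3
after add $t6, $t6, 4: $t6=116+4=120
after add $t4, $t4, 2: $t4=10+2=12
cmp $t4, 14  (cmp 12,14)
bne L1: taken
after srl $t0, $t0, 3: $t0=3>>3=0
after lw $t0, 0($t6): $t0=M[120]=-3
after xor $t0, $t0, 1: $t0=(-3)^1=-4
after add $t6, $t6, 4: $t6=120+4=124
after add $t4, $t4, 2: $t4=12+2=14
cmp $t4, 14  (cmp 14,14)
bne L1: not taken
after sub $t0, $t0, 13: $t0=(-4)-13=-17
sw $t0, (104) → M[104]=-17
halt.
Total executed instructions: 48.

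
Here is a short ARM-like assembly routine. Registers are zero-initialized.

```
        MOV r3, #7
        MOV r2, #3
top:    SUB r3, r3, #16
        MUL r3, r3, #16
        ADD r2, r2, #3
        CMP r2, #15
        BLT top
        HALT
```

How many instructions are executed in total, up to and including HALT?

23

after MOV r3, #7: r3=7
after MOV r2, #3: r2=3
after SUB r3, r3, #16: r3=7-16=-9
after MUL r3, r3, #16: r3=(-9)*16=-144
after ADD r2, r2, #3: r2=3+3=6
CMP r2, #15  (cmp 6,15)
BLT top: taken
after SUB r3, r3, #16: r3=(-144)-16=-160
after MUL r3, r3, #16: r3=(-160)*16=-2560
after ADD r2, r2, #3: r2=6+3=9
CMP r2, #15  (cmp 9,15)
BLT top: taken
after SUB r3, r3, #16: r3=(-2560)-16=-2576
after MUL r3, r3, #16: r3=(-2576)*16=-41216
after ADD r2, r2, #3: r2=9+3=12
CMP r2, #15  (cmp 12,15)
BLT top: taken
after SUB r3, r3, #16: r3=(-41216)-16=-41232
after MUL r3, r3, #16: r3=(-41232)*16=-659712
after ADD r2, r2, #3: r2=12+3=15
CMP r2, #15  (cmp 15,15)
BLT top: not taken
halt.
Total executed instructions: 23.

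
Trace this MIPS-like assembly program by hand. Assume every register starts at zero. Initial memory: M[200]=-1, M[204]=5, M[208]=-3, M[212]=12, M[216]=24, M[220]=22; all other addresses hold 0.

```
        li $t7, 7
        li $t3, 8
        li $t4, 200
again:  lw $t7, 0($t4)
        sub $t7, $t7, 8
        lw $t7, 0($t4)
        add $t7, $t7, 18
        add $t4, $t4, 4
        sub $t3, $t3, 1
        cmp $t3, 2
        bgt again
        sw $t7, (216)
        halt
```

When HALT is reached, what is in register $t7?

li $t7, 7 → $t7=7
li $t3, 8 → $t3=8
li $t4, 200 → $t4=200
lw $t7, 0($t4) → $t7=M[200]=-1
sub $t7, $t7, 8 → $t7=(-1)-8=-9
lw $t7, 0($t4) → $t7=M[200]=-1
add $t7, $t7, 18 → $t7=(-1)+18=17
add $t4, $t4, 4 → $t4=200+4=204
sub $t3, $t3, 1 → $t3=8-1=7
cmp $t3, 2  (cmp 7,2)
bgt again: taken
lw $t7, 0($t4) → $t7=M[204]=5
sub $t7, $t7, 8 → $t7=5-8=-3
lw $t7, 0($t4) → $t7=M[204]=5
add $t7, $t7, 18 → $t7=5+18=23
add $t4, $t4, 4 → $t4=204+4=208
sub $t3, $t3, 1 → $t3=7-1=6
cmp $t3, 2  (cmp 6,2)
bgt again: taken
lw $t7, 0($t4) → $t7=M[208]=-3
sub $t7, $t7, 8 → $t7=(-3)-8=-11
lw $t7, 0($t4) → $t7=M[208]=-3
add $t7, $t7, 18 → $t7=(-3)+18=15
add $t4, $t4, 4 → $t4=208+4=212
sub $t3, $t3, 1 → $t3=6-1=5
cmp $t3, 2  (cmp 5,2)
bgt again: taken
lw $t7, 0($t4) → $t7=M[212]=12
sub $t7, $t7, 8 → $t7=12-8=4
lw $t7, 0($t4) → $t7=M[212]=12
add $t7, $t7, 18 → $t7=12+18=30
add $t4, $t4, 4 → $t4=212+4=216
sub $t3, $t3, 1 → $t3=5-1=4
cmp $t3, 2  (cmp 4,2)
bgt again: taken
lw $t7, 0($t4) → $t7=M[216]=24
sub $t7, $t7, 8 → $t7=24-8=16
lw $t7, 0($t4) → $t7=M[216]=24
add $t7, $t7, 18 → $t7=24+18=42
add $t4, $t4, 4 → $t4=216+4=220
sub $t3, $t3, 1 → $t3=4-1=3
cmp $t3, 2  (cmp 3,2)
bgt again: taken
lw $t7, 0($t4) → $t7=M[220]=22
sub $t7, $t7, 8 → $t7=22-8=14
lw $t7, 0($t4) → $t7=M[220]=22
add $t7, $t7, 18 → $t7=22+18=40
add $t4, $t4, 4 → $t4=220+4=224
sub $t3, $t3, 1 → $t3=3-1=2
cmp $t3, 2  (cmp 2,2)
bgt again: not taken
sw $t7, (216) → M[216]=40
halt.

40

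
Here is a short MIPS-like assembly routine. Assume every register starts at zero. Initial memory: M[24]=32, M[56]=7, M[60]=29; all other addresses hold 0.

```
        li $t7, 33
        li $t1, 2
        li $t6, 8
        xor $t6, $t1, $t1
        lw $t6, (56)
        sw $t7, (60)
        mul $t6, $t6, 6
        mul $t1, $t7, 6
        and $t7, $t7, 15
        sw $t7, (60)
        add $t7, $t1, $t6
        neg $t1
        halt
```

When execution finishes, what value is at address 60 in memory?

$t7=33
$t1=2
$t6=8
$t6=2^2=0
$t6=M[56]=7
sw $t7, (60) → M[60]=33
$t6=7*6=42
$t1=33*6=198
$t7=33&15=1
sw $t7, (60) → M[60]=1
$t7=198+42=240
$t1=-(198)=-198
halt.

1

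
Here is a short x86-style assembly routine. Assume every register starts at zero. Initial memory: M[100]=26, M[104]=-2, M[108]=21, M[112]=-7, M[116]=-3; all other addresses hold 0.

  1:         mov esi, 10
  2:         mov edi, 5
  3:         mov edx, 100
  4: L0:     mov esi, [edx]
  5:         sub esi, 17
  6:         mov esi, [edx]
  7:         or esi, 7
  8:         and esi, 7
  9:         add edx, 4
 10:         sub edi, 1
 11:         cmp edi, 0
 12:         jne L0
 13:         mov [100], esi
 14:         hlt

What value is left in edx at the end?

120

after mov esi, 10: esi=10
after mov edi, 5: edi=5
after mov edx, 100: edx=100
after mov esi, [edx]: esi=M[100]=26
after sub esi, 17: esi=26-17=9
after mov esi, [edx]: esi=M[100]=26
after or esi, 7: esi=26|7=31
after and esi, 7: esi=31&7=7
after add edx, 4: edx=100+4=104
after sub edi, 1: edi=5-1=4
cmp edi, 0  (cmp 4,0)
jne L0: taken
after mov esi, [edx]: esi=M[104]=-2
after sub esi, 17: esi=(-2)-17=-19
after mov esi, [edx]: esi=M[104]=-2
after or esi, 7: esi=(-2)|7=-1
after and esi, 7: esi=(-1)&7=7
after add edx, 4: edx=104+4=108
after sub edi, 1: edi=4-1=3
cmp edi, 0  (cmp 3,0)
jne L0: taken
after mov esi, [edx]: esi=M[108]=21
after sub esi, 17: esi=21-17=4
after mov esi, [edx]: esi=M[108]=21
after or esi, 7: esi=21|7=23
after and esi, 7: esi=23&7=7
after add edx, 4: edx=108+4=112
after sub edi, 1: edi=3-1=2
cmp edi, 0  (cmp 2,0)
jne L0: taken
after mov esi, [edx]: esi=M[112]=-7
after sub esi, 17: esi=(-7)-17=-24
after mov esi, [edx]: esi=M[112]=-7
after or esi, 7: esi=(-7)|7=-1
after and esi, 7: esi=(-1)&7=7
after add edx, 4: edx=112+4=116
after sub edi, 1: edi=2-1=1
cmp edi, 0  (cmp 1,0)
jne L0: taken
after mov esi, [edx]: esi=M[116]=-3
after sub esi, 17: esi=(-3)-17=-20
after mov esi, [edx]: esi=M[116]=-3
after or esi, 7: esi=(-3)|7=-1
after and esi, 7: esi=(-1)&7=7
after add edx, 4: edx=116+4=120
after sub edi, 1: edi=1-1=0
cmp edi, 0  (cmp 0,0)
jne L0: not taken
mov [100], esi → M[100]=7
halt.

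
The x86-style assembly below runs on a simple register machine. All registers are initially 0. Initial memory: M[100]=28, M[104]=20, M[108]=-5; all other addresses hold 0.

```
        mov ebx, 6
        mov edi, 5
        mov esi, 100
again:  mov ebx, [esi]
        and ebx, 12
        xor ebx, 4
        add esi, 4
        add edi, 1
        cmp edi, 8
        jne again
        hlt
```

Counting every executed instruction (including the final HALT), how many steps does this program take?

25

mov ebx, 6 → ebx=6
mov edi, 5 → edi=5
mov esi, 100 → esi=100
mov ebx, [esi] → ebx=M[100]=28
and ebx, 12 → ebx=28&12=12
xor ebx, 4 → ebx=12^4=8
add esi, 4 → esi=100+4=104
add edi, 1 → edi=5+1=6
cmp edi, 8  (cmp 6,8)
jne again: taken
mov ebx, [esi] → ebx=M[104]=20
and ebx, 12 → ebx=20&12=4
xor ebx, 4 → ebx=4^4=0
add esi, 4 → esi=104+4=108
add edi, 1 → edi=6+1=7
cmp edi, 8  (cmp 7,8)
jne again: taken
mov ebx, [esi] → ebx=M[108]=-5
and ebx, 12 → ebx=(-5)&12=8
xor ebx, 4 → ebx=8^4=12
add esi, 4 → esi=108+4=112
add edi, 1 → edi=7+1=8
cmp edi, 8  (cmp 8,8)
jne again: not taken
halt.
Total executed instructions: 25.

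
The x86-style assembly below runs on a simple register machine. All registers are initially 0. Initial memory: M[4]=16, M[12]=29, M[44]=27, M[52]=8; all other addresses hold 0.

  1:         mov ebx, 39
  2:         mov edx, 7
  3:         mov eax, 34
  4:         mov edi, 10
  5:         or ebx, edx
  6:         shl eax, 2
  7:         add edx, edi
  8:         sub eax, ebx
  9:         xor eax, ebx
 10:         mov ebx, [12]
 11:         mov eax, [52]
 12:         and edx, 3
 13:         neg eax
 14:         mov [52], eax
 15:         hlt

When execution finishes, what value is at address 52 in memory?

-8

mov ebx, 39 → ebx=39
mov edx, 7 → edx=7
mov eax, 34 → eax=34
mov edi, 10 → edi=10
or ebx, edx → ebx=39|7=39
shl eax, 2 → eax=34<<2=136
add edx, edi → edx=7+10=17
sub eax, ebx → eax=136-39=97
xor eax, ebx → eax=97^39=70
mov ebx, [12] → ebx=M[12]=29
mov eax, [52] → eax=M[52]=8
and edx, 3 → edx=17&3=1
neg eax → eax=-(8)=-8
mov [52], eax → M[52]=-8
halt.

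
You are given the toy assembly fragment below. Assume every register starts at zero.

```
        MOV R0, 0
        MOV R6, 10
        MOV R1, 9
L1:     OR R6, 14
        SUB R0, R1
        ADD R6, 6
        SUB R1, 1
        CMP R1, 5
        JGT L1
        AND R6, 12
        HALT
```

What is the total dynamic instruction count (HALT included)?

MOV R0, 0 → R0=0
MOV R6, 10 → R6=10
MOV R1, 9 → R1=9
OR R6, 14 → R6=10|14=14
SUB R0, R1 → R0=0-9=-9
ADD R6, 6 → R6=14+6=20
SUB R1, 1 → R1=9-1=8
CMP R1, 5  (cmp 8,5)
JGT L1: taken
OR R6, 14 → R6=20|14=30
SUB R0, R1 → R0=(-9)-8=-17
ADD R6, 6 → R6=30+6=36
SUB R1, 1 → R1=8-1=7
CMP R1, 5  (cmp 7,5)
JGT L1: taken
OR R6, 14 → R6=36|14=46
SUB R0, R1 → R0=(-17)-7=-24
ADD R6, 6 → R6=46+6=52
SUB R1, 1 → R1=7-1=6
CMP R1, 5  (cmp 6,5)
JGT L1: taken
OR R6, 14 → R6=52|14=62
SUB R0, R1 → R0=(-24)-6=-30
ADD R6, 6 → R6=62+6=68
SUB R1, 1 → R1=6-1=5
CMP R1, 5  (cmp 5,5)
JGT L1: not taken
AND R6, 12 → R6=68&12=4
halt.
Total executed instructions: 29.

29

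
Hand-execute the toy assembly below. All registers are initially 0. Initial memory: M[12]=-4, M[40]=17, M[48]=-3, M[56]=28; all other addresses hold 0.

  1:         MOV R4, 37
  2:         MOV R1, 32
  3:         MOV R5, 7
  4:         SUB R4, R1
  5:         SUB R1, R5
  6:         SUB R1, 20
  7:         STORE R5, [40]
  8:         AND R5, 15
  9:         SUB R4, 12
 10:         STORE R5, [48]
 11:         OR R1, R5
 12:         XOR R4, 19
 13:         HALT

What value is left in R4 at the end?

after MOV R4, 37: R4=37
after MOV R1, 32: R1=32
after MOV R5, 7: R5=7
after SUB R4, R1: R4=37-32=5
after SUB R1, R5: R1=32-7=25
after SUB R1, 20: R1=25-20=5
STORE R5, [40] → M[40]=7
after AND R5, 15: R5=7&15=7
after SUB R4, 12: R4=5-12=-7
STORE R5, [48] → M[48]=7
after OR R1, R5: R1=5|7=7
after XOR R4, 19: R4=(-7)^19=-22
halt.

-22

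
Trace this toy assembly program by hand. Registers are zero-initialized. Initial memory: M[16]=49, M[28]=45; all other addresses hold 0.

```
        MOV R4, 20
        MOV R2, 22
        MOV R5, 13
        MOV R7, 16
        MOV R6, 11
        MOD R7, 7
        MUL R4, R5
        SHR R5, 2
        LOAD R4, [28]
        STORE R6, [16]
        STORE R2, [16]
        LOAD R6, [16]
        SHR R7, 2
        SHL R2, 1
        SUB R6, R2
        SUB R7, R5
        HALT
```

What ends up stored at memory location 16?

22

MOV R4, 20 → R4=20
MOV R2, 22 → R2=22
MOV R5, 13 → R5=13
MOV R7, 16 → R7=16
MOV R6, 11 → R6=11
MOD R7, 7 → R7=16%7=2
MUL R4, R5 → R4=20*13=260
SHR R5, 2 → R5=13>>2=3
LOAD R4, [28] → R4=M[28]=45
STORE R6, [16] → M[16]=11
STORE R2, [16] → M[16]=22
LOAD R6, [16] → R6=M[16]=22
SHR R7, 2 → R7=2>>2=0
SHL R2, 1 → R2=22<<1=44
SUB R6, R2 → R6=22-44=-22
SUB R7, R5 → R7=0-3=-3
halt.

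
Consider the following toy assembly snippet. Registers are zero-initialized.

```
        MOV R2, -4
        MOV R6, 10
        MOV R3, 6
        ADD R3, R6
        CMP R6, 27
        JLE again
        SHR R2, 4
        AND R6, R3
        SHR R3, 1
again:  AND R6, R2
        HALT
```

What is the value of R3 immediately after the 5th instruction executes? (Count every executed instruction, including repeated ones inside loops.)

MOV R2, -4 → R2=-4
MOV R6, 10 → R6=10
MOV R3, 6 → R3=6
ADD R3, R6 → R3=6+10=16
CMP R6, 27  (cmp 10,27)
After step 5: R3 = 16.

16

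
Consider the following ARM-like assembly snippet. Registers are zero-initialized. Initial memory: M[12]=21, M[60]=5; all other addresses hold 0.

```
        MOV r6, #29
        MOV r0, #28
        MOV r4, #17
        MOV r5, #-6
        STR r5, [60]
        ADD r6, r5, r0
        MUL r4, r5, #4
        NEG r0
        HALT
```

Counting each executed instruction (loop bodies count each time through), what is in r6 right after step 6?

r6=29
r0=28
r4=17
r5=-6
STR r5, [60] → M[60]=-6
r6=(-6)+28=22
After step 6: r6 = 22.

22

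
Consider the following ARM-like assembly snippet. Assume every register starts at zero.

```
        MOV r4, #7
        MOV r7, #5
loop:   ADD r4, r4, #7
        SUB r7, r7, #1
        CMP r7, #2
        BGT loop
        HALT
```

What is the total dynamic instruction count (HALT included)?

after MOV r4, #7: r4=7
after MOV r7, #5: r7=5
after ADD r4, r4, #7: r4=7+7=14
after SUB r7, r7, #1: r7=5-1=4
CMP r7, #2  (cmp 4,2)
BGT loop: taken
after ADD r4, r4, #7: r4=14+7=21
after SUB r7, r7, #1: r7=4-1=3
CMP r7, #2  (cmp 3,2)
BGT loop: taken
after ADD r4, r4, #7: r4=21+7=28
after SUB r7, r7, #1: r7=3-1=2
CMP r7, #2  (cmp 2,2)
BGT loop: not taken
halt.
Total executed instructions: 15.

15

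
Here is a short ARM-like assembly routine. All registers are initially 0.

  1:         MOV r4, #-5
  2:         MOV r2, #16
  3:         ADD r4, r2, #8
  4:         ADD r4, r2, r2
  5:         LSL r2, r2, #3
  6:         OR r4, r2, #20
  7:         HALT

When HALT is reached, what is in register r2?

128

MOV r4, #-5 → r4=-5
MOV r2, #16 → r2=16
ADD r4, r2, #8 → r4=16+8=24
ADD r4, r2, r2 → r4=16+16=32
LSL r2, r2, #3 → r2=16<<3=128
OR r4, r2, #20 → r4=128|20=148
halt.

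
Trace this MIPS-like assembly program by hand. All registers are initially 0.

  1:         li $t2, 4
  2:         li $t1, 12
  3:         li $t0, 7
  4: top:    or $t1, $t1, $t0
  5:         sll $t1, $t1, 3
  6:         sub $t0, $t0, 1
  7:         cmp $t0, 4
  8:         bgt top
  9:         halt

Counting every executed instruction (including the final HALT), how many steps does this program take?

19

after li $t2, 4: $t2=4
after li $t1, 12: $t1=12
after li $t0, 7: $t0=7
after or $t1, $t1, $t0: $t1=12|7=15
after sll $t1, $t1, 3: $t1=15<<3=120
after sub $t0, $t0, 1: $t0=7-1=6
cmp $t0, 4  (cmp 6,4)
bgt top: taken
after or $t1, $t1, $t0: $t1=120|6=126
after sll $t1, $t1, 3: $t1=126<<3=1008
after sub $t0, $t0, 1: $t0=6-1=5
cmp $t0, 4  (cmp 5,4)
bgt top: taken
after or $t1, $t1, $t0: $t1=1008|5=1013
after sll $t1, $t1, 3: $t1=1013<<3=8104
after sub $t0, $t0, 1: $t0=5-1=4
cmp $t0, 4  (cmp 4,4)
bgt top: not taken
halt.
Total executed instructions: 19.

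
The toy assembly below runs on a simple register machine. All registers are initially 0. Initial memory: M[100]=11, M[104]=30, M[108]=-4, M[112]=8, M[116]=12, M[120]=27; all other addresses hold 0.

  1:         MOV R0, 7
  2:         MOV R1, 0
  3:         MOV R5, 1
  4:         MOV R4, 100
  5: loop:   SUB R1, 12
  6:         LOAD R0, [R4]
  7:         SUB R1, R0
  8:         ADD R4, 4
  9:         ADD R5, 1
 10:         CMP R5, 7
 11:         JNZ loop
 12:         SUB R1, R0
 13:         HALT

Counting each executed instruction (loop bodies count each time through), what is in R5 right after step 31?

5

MOV R0, 7 → R0=7
MOV R1, 0 → R1=0
MOV R5, 1 → R5=1
MOV R4, 100 → R4=100
SUB R1, 12 → R1=0-12=-12
LOAD R0, [R4] → R0=M[100]=11
SUB R1, R0 → R1=(-12)-11=-23
ADD R4, 4 → R4=100+4=104
ADD R5, 1 → R5=1+1=2
CMP R5, 7  (cmp 2,7)
JNZ loop: taken
SUB R1, 12 → R1=(-23)-12=-35
LOAD R0, [R4] → R0=M[104]=30
SUB R1, R0 → R1=(-35)-30=-65
ADD R4, 4 → R4=104+4=108
ADD R5, 1 → R5=2+1=3
CMP R5, 7  (cmp 3,7)
JNZ loop: taken
SUB R1, 12 → R1=(-65)-12=-77
LOAD R0, [R4] → R0=M[108]=-4
SUB R1, R0 → R1=(-77)-(-4)=-73
ADD R4, 4 → R4=108+4=112
ADD R5, 1 → R5=3+1=4
CMP R5, 7  (cmp 4,7)
JNZ loop: taken
SUB R1, 12 → R1=(-73)-12=-85
LOAD R0, [R4] → R0=M[112]=8
SUB R1, R0 → R1=(-85)-8=-93
ADD R4, 4 → R4=112+4=116
ADD R5, 1 → R5=4+1=5
CMP R5, 7  (cmp 5,7)
After step 31: R5 = 5.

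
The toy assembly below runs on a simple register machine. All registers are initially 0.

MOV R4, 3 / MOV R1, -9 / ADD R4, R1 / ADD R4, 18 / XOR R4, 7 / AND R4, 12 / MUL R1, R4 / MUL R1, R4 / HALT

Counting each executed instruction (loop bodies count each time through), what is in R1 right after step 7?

-72

after MOV R4, 3: R4=3
after MOV R1, -9: R1=-9
after ADD R4, R1: R4=3+(-9)=-6
after ADD R4, 18: R4=(-6)+18=12
after XOR R4, 7: R4=12^7=11
after AND R4, 12: R4=11&12=8
after MUL R1, R4: R1=(-9)*8=-72
After step 7: R1 = -72.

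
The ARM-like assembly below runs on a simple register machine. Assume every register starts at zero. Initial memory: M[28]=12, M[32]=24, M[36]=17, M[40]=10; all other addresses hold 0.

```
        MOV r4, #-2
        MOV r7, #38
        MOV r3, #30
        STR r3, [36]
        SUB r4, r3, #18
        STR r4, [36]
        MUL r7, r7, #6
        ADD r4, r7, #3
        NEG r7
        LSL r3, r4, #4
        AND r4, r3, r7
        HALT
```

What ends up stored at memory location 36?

r4=-2
r7=38
r3=30
STR r3, [36] → M[36]=30
r4=30-18=12
STR r4, [36] → M[36]=12
r7=38*6=228
r4=228+3=231
r7=-(228)=-228
r3=231<<4=3696
r4=3696&(-228)=3600
halt.

12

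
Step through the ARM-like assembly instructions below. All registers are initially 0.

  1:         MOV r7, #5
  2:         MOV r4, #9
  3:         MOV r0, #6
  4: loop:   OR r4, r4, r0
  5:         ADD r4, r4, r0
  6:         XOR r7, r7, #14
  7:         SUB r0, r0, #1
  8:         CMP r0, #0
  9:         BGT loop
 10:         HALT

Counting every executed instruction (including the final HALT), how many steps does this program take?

40

after MOV r7, #5: r7=5
after MOV r4, #9: r4=9
after MOV r0, #6: r0=6
after OR r4, r4, r0: r4=9|6=15
after ADD r4, r4, r0: r4=15+6=21
after XOR r7, r7, #14: r7=5^14=11
after SUB r0, r0, #1: r0=6-1=5
CMP r0, #0  (cmp 5,0)
BGT loop: taken
after OR r4, r4, r0: r4=21|5=21
after ADD r4, r4, r0: r4=21+5=26
after XOR r7, r7, #14: r7=11^14=5
after SUB r0, r0, #1: r0=5-1=4
CMP r0, #0  (cmp 4,0)
BGT loop: taken
after OR r4, r4, r0: r4=26|4=30
after ADD r4, r4, r0: r4=30+4=34
after XOR r7, r7, #14: r7=5^14=11
after SUB r0, r0, #1: r0=4-1=3
CMP r0, #0  (cmp 3,0)
BGT loop: taken
after OR r4, r4, r0: r4=34|3=35
after ADD r4, r4, r0: r4=35+3=38
after XOR r7, r7, #14: r7=11^14=5
after SUB r0, r0, #1: r0=3-1=2
CMP r0, #0  (cmp 2,0)
BGT loop: taken
after OR r4, r4, r0: r4=38|2=38
after ADD r4, r4, r0: r4=38+2=40
after XOR r7, r7, #14: r7=5^14=11
after SUB r0, r0, #1: r0=2-1=1
CMP r0, #0  (cmp 1,0)
BGT loop: taken
after OR r4, r4, r0: r4=40|1=41
after ADD r4, r4, r0: r4=41+1=42
after XOR r7, r7, #14: r7=11^14=5
after SUB r0, r0, #1: r0=1-1=0
CMP r0, #0  (cmp 0,0)
BGT loop: not taken
halt.
Total executed instructions: 40.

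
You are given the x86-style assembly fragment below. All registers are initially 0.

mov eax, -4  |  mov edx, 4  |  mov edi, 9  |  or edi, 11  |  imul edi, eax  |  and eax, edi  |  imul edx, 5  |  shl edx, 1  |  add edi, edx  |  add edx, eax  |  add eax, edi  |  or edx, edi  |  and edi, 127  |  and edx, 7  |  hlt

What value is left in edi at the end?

eax=-4
edx=4
edi=9
edi=9|11=11
edi=11*(-4)=-44
eax=(-4)&(-44)=-44
edx=4*5=20
edx=20<<1=40
edi=(-44)+40=-4
edx=40+(-44)=-4
eax=(-44)+(-4)=-48
edx=(-4)|(-4)=-4
edi=(-4)&127=124
edx=(-4)&7=4
halt.

124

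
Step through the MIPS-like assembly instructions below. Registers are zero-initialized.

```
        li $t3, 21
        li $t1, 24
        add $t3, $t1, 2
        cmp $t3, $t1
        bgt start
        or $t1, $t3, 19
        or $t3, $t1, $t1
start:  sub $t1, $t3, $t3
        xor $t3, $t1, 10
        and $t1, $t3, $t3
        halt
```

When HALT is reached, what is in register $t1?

li $t3, 21 → $t3=21
li $t1, 24 → $t1=24
add $t3, $t1, 2 → $t3=24+2=26
cmp $t3, $t1  (cmp 26,24)
bgt start: taken
sub $t1, $t3, $t3 → $t1=26-26=0
xor $t3, $t1, 10 → $t3=0^10=10
and $t1, $t3, $t3 → $t1=10&10=10
halt.

10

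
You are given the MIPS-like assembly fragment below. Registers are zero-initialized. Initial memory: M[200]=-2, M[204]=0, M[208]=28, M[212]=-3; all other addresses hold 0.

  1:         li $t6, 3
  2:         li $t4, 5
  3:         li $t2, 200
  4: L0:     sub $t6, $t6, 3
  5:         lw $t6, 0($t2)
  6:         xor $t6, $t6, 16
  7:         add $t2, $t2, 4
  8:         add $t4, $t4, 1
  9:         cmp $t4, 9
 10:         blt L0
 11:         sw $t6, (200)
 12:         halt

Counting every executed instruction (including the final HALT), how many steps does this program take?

$t6=3
$t4=5
$t2=200
$t6=3-3=0
$t6=M[200]=-2
$t6=(-2)^16=-18
$t2=200+4=204
$t4=5+1=6
cmp $t4, 9  (cmp 6,9)
blt L0: taken
$t6=(-18)-3=-21
$t6=M[204]=0
$t6=0^16=16
$t2=204+4=208
$t4=6+1=7
cmp $t4, 9  (cmp 7,9)
blt L0: taken
$t6=16-3=13
$t6=M[208]=28
$t6=28^16=12
$t2=208+4=212
$t4=7+1=8
cmp $t4, 9  (cmp 8,9)
blt L0: taken
$t6=12-3=9
$t6=M[212]=-3
$t6=(-3)^16=-19
$t2=212+4=216
$t4=8+1=9
cmp $t4, 9  (cmp 9,9)
blt L0: not taken
sw $t6, (200) → M[200]=-19
halt.
Total executed instructions: 33.

33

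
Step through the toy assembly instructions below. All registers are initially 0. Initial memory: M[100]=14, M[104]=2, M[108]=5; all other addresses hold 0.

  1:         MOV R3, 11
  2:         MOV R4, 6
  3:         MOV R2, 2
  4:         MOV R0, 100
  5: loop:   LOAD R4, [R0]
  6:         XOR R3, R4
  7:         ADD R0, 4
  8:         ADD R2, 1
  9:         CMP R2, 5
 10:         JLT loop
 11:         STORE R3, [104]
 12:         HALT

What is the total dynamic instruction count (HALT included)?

24

R3=11
R4=6
R2=2
R0=100
R4=M[100]=14
R3=11^14=5
R0=100+4=104
R2=2+1=3
CMP R2, 5  (cmp 3,5)
JLT loop: taken
R4=M[104]=2
R3=5^2=7
R0=104+4=108
R2=3+1=4
CMP R2, 5  (cmp 4,5)
JLT loop: taken
R4=M[108]=5
R3=7^5=2
R0=108+4=112
R2=4+1=5
CMP R2, 5  (cmp 5,5)
JLT loop: not taken
STORE R3, [104] → M[104]=2
halt.
Total executed instructions: 24.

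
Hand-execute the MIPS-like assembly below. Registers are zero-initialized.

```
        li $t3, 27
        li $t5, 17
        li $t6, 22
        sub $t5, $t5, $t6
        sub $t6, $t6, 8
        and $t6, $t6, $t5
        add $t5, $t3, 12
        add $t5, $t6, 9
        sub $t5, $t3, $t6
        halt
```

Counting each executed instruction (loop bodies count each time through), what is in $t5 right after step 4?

after li $t3, 27: $t3=27
after li $t5, 17: $t5=17
after li $t6, 22: $t6=22
after sub $t5, $t5, $t6: $t5=17-22=-5
After step 4: $t5 = -5.

-5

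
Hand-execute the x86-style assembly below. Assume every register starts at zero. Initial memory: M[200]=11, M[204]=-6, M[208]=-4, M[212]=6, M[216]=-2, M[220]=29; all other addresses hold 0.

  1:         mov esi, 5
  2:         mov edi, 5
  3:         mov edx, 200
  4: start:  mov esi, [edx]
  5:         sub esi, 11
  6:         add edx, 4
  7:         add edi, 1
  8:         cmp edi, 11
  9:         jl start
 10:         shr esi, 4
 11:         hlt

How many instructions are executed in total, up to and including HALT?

41

after mov esi, 5: esi=5
after mov edi, 5: edi=5
after mov edx, 200: edx=200
after mov esi, [edx]: esi=M[200]=11
after sub esi, 11: esi=11-11=0
after add edx, 4: edx=200+4=204
after add edi, 1: edi=5+1=6
cmp edi, 11  (cmp 6,11)
jl start: taken
after mov esi, [edx]: esi=M[204]=-6
after sub esi, 11: esi=(-6)-11=-17
after add edx, 4: edx=204+4=208
after add edi, 1: edi=6+1=7
cmp edi, 11  (cmp 7,11)
jl start: taken
after mov esi, [edx]: esi=M[208]=-4
after sub esi, 11: esi=(-4)-11=-15
after add edx, 4: edx=208+4=212
after add edi, 1: edi=7+1=8
cmp edi, 11  (cmp 8,11)
jl start: taken
after mov esi, [edx]: esi=M[212]=6
after sub esi, 11: esi=6-11=-5
after add edx, 4: edx=212+4=216
after add edi, 1: edi=8+1=9
cmp edi, 11  (cmp 9,11)
jl start: taken
after mov esi, [edx]: esi=M[216]=-2
after sub esi, 11: esi=(-2)-11=-13
after add edx, 4: edx=216+4=220
after add edi, 1: edi=9+1=10
cmp edi, 11  (cmp 10,11)
jl start: taken
after mov esi, [edx]: esi=M[220]=29
after sub esi, 11: esi=29-11=18
after add edx, 4: edx=220+4=224
after add edi, 1: edi=10+1=11
cmp edi, 11  (cmp 11,11)
jl start: not taken
after shr esi, 4: esi=18>>4=1
halt.
Total executed instructions: 41.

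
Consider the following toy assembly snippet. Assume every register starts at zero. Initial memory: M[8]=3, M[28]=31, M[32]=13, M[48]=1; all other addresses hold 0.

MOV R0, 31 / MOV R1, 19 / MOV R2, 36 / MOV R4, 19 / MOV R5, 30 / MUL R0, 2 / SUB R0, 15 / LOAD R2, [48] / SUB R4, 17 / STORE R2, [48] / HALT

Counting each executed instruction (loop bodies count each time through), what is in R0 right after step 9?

MOV R0, 31 → R0=31
MOV R1, 19 → R1=19
MOV R2, 36 → R2=36
MOV R4, 19 → R4=19
MOV R5, 30 → R5=30
MUL R0, 2 → R0=31*2=62
SUB R0, 15 → R0=62-15=47
LOAD R2, [48] → R2=M[48]=1
SUB R4, 17 → R4=19-17=2
After step 9: R0 = 47.

47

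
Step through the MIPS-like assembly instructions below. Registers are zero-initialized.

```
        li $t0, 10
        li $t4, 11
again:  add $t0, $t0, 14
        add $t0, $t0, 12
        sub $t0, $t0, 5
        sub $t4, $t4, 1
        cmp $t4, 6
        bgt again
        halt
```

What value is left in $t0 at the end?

li $t0, 10 → $t0=10
li $t4, 11 → $t4=11
add $t0, $t0, 14 → $t0=10+14=24
add $t0, $t0, 12 → $t0=24+12=36
sub $t0, $t0, 5 → $t0=36-5=31
sub $t4, $t4, 1 → $t4=11-1=10
cmp $t4, 6  (cmp 10,6)
bgt again: taken
add $t0, $t0, 14 → $t0=31+14=45
add $t0, $t0, 12 → $t0=45+12=57
sub $t0, $t0, 5 → $t0=57-5=52
sub $t4, $t4, 1 → $t4=10-1=9
cmp $t4, 6  (cmp 9,6)
bgt again: taken
add $t0, $t0, 14 → $t0=52+14=66
add $t0, $t0, 12 → $t0=66+12=78
sub $t0, $t0, 5 → $t0=78-5=73
sub $t4, $t4, 1 → $t4=9-1=8
cmp $t4, 6  (cmp 8,6)
bgt again: taken
add $t0, $t0, 14 → $t0=73+14=87
add $t0, $t0, 12 → $t0=87+12=99
sub $t0, $t0, 5 → $t0=99-5=94
sub $t4, $t4, 1 → $t4=8-1=7
cmp $t4, 6  (cmp 7,6)
bgt again: taken
add $t0, $t0, 14 → $t0=94+14=108
add $t0, $t0, 12 → $t0=108+12=120
sub $t0, $t0, 5 → $t0=120-5=115
sub $t4, $t4, 1 → $t4=7-1=6
cmp $t4, 6  (cmp 6,6)
bgt again: not taken
halt.

115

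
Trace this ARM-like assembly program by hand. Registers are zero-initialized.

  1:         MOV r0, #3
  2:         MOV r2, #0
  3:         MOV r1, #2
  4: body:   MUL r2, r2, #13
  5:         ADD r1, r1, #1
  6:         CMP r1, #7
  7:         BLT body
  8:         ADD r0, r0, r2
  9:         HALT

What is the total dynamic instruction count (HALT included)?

after MOV r0, #3: r0=3
after MOV r2, #0: r2=0
after MOV r1, #2: r1=2
after MUL r2, r2, #13: r2=0*13=0
after ADD r1, r1, #1: r1=2+1=3
CMP r1, #7  (cmp 3,7)
BLT body: taken
after MUL r2, r2, #13: r2=0*13=0
after ADD r1, r1, #1: r1=3+1=4
CMP r1, #7  (cmp 4,7)
BLT body: taken
after MUL r2, r2, #13: r2=0*13=0
after ADD r1, r1, #1: r1=4+1=5
CMP r1, #7  (cmp 5,7)
BLT body: taken
after MUL r2, r2, #13: r2=0*13=0
after ADD r1, r1, #1: r1=5+1=6
CMP r1, #7  (cmp 6,7)
BLT body: taken
after MUL r2, r2, #13: r2=0*13=0
after ADD r1, r1, #1: r1=6+1=7
CMP r1, #7  (cmp 7,7)
BLT body: not taken
after ADD r0, r0, r2: r0=3+0=3
halt.
Total executed instructions: 25.

25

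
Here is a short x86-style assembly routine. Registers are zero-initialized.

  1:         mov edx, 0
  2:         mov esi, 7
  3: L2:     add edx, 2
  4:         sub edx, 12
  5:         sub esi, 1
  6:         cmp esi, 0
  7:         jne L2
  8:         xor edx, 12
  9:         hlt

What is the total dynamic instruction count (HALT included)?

39

edx=0
esi=7
edx=0+2=2
edx=2-12=-10
esi=7-1=6
cmp esi, 0  (cmp 6,0)
jne L2: taken
edx=(-10)+2=-8
edx=(-8)-12=-20
esi=6-1=5
cmp esi, 0  (cmp 5,0)
jne L2: taken
edx=(-20)+2=-18
edx=(-18)-12=-30
esi=5-1=4
cmp esi, 0  (cmp 4,0)
jne L2: taken
edx=(-30)+2=-28
edx=(-28)-12=-40
esi=4-1=3
cmp esi, 0  (cmp 3,0)
jne L2: taken
edx=(-40)+2=-38
edx=(-38)-12=-50
esi=3-1=2
cmp esi, 0  (cmp 2,0)
jne L2: taken
edx=(-50)+2=-48
edx=(-48)-12=-60
esi=2-1=1
cmp esi, 0  (cmp 1,0)
jne L2: taken
edx=(-60)+2=-58
edx=(-58)-12=-70
esi=1-1=0
cmp esi, 0  (cmp 0,0)
jne L2: not taken
edx=(-70)^12=-74
halt.
Total executed instructions: 39.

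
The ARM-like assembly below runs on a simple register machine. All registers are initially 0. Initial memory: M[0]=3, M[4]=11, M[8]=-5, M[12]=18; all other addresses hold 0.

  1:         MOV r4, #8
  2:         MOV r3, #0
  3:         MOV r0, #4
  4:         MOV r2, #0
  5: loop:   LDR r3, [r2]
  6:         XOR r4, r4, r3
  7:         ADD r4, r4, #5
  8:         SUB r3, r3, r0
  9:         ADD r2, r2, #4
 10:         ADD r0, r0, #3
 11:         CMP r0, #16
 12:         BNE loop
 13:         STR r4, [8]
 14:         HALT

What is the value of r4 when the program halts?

MOV r4, #8 → r4=8
MOV r3, #0 → r3=0
MOV r0, #4 → r0=4
MOV r2, #0 → r2=0
LDR r3, [r2] → r3=M[0]=3
XOR r4, r4, r3 → r4=8^3=11
ADD r4, r4, #5 → r4=11+5=16
SUB r3, r3, r0 → r3=3-4=-1
ADD r2, r2, #4 → r2=0+4=4
ADD r0, r0, #3 → r0=4+3=7
CMP r0, #16  (cmp 7,16)
BNE loop: taken
LDR r3, [r2] → r3=M[4]=11
XOR r4, r4, r3 → r4=16^11=27
ADD r4, r4, #5 → r4=27+5=32
SUB r3, r3, r0 → r3=11-7=4
ADD r2, r2, #4 → r2=4+4=8
ADD r0, r0, #3 → r0=7+3=10
CMP r0, #16  (cmp 10,16)
BNE loop: taken
LDR r3, [r2] → r3=M[8]=-5
XOR r4, r4, r3 → r4=32^(-5)=-37
ADD r4, r4, #5 → r4=(-37)+5=-32
SUB r3, r3, r0 → r3=(-5)-10=-15
ADD r2, r2, #4 → r2=8+4=12
ADD r0, r0, #3 → r0=10+3=13
CMP r0, #16  (cmp 13,16)
BNE loop: taken
LDR r3, [r2] → r3=M[12]=18
XOR r4, r4, r3 → r4=(-32)^18=-14
ADD r4, r4, #5 → r4=(-14)+5=-9
SUB r3, r3, r0 → r3=18-13=5
ADD r2, r2, #4 → r2=12+4=16
ADD r0, r0, #3 → r0=13+3=16
CMP r0, #16  (cmp 16,16)
BNE loop: not taken
STR r4, [8] → M[8]=-9
halt.

-9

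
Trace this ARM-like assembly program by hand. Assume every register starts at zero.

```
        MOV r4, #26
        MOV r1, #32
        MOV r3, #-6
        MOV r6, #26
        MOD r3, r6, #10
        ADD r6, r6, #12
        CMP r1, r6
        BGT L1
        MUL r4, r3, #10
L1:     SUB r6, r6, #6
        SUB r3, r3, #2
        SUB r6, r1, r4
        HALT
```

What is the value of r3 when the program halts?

MOV r4, #26 → r4=26
MOV r1, #32 → r1=32
MOV r3, #-6 → r3=-6
MOV r6, #26 → r6=26
MOD r3, r6, #10 → r3=26%10=6
ADD r6, r6, #12 → r6=26+12=38
CMP r1, r6  (cmp 32,38)
BGT L1: not taken
MUL r4, r3, #10 → r4=6*10=60
SUB r6, r6, #6 → r6=38-6=32
SUB r3, r3, #2 → r3=6-2=4
SUB r6, r1, r4 → r6=32-60=-28
halt.

4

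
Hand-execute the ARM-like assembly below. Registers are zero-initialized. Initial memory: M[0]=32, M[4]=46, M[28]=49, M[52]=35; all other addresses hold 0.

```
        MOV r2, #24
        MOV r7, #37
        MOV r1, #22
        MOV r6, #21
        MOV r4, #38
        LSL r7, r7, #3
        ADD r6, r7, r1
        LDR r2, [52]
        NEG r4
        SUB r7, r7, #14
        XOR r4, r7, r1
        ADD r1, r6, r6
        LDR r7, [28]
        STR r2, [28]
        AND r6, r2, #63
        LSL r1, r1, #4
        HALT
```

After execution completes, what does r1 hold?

10176

r2=24
r7=37
r1=22
r6=21
r4=38
r7=37<<3=296
r6=296+22=318
r2=M[52]=35
r4=-(38)=-38
r7=296-14=282
r4=282^22=268
r1=318+318=636
r7=M[28]=49
STR r2, [28] → M[28]=35
r6=35&63=35
r1=636<<4=10176
halt.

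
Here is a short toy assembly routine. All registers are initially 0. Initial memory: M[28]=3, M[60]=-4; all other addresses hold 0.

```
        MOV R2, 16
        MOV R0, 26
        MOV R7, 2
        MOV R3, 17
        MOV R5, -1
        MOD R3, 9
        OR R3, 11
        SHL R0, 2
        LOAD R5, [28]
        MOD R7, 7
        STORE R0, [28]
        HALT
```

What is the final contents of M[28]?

MOV R2, 16 → R2=16
MOV R0, 26 → R0=26
MOV R7, 2 → R7=2
MOV R3, 17 → R3=17
MOV R5, -1 → R5=-1
MOD R3, 9 → R3=17%9=8
OR R3, 11 → R3=8|11=11
SHL R0, 2 → R0=26<<2=104
LOAD R5, [28] → R5=M[28]=3
MOD R7, 7 → R7=2%7=2
STORE R0, [28] → M[28]=104
halt.

104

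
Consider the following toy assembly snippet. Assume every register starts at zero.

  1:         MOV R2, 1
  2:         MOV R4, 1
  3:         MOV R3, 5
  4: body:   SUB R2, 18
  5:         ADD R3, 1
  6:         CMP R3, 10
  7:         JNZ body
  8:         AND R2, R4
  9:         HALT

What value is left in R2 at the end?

1

after MOV R2, 1: R2=1
after MOV R4, 1: R4=1
after MOV R3, 5: R3=5
after SUB R2, 18: R2=1-18=-17
after ADD R3, 1: R3=5+1=6
CMP R3, 10  (cmp 6,10)
JNZ body: taken
after SUB R2, 18: R2=(-17)-18=-35
after ADD R3, 1: R3=6+1=7
CMP R3, 10  (cmp 7,10)
JNZ body: taken
after SUB R2, 18: R2=(-35)-18=-53
after ADD R3, 1: R3=7+1=8
CMP R3, 10  (cmp 8,10)
JNZ body: taken
after SUB R2, 18: R2=(-53)-18=-71
after ADD R3, 1: R3=8+1=9
CMP R3, 10  (cmp 9,10)
JNZ body: taken
after SUB R2, 18: R2=(-71)-18=-89
after ADD R3, 1: R3=9+1=10
CMP R3, 10  (cmp 10,10)
JNZ body: not taken
after AND R2, R4: R2=(-89)&1=1
halt.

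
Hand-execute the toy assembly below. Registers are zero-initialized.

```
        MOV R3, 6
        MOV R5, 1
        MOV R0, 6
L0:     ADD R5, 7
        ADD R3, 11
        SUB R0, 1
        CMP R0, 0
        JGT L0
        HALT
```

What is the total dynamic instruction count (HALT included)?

R3=6
R5=1
R0=6
R5=1+7=8
R3=6+11=17
R0=6-1=5
CMP R0, 0  (cmp 5,0)
JGT L0: taken
R5=8+7=15
R3=17+11=28
R0=5-1=4
CMP R0, 0  (cmp 4,0)
JGT L0: taken
R5=15+7=22
R3=28+11=39
R0=4-1=3
CMP R0, 0  (cmp 3,0)
JGT L0: taken
R5=22+7=29
R3=39+11=50
R0=3-1=2
CMP R0, 0  (cmp 2,0)
JGT L0: taken
R5=29+7=36
R3=50+11=61
R0=2-1=1
CMP R0, 0  (cmp 1,0)
JGT L0: taken
R5=36+7=43
R3=61+11=72
R0=1-1=0
CMP R0, 0  (cmp 0,0)
JGT L0: not taken
halt.
Total executed instructions: 34.

34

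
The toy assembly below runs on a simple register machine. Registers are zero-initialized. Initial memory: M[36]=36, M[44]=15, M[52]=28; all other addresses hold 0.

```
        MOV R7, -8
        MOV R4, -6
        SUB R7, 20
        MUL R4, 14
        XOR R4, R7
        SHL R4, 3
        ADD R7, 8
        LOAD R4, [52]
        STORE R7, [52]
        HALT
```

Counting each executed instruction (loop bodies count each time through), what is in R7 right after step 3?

-28

R7=-8
R4=-6
R7=(-8)-20=-28
After step 3: R7 = -28.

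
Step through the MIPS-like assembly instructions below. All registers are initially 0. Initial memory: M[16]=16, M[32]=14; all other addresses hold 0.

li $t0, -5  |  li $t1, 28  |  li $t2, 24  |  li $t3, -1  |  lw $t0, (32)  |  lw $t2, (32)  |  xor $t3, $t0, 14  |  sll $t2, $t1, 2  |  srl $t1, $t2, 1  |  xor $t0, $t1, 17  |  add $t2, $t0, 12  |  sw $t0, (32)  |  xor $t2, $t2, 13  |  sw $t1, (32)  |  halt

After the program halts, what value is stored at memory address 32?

li $t0, -5 → $t0=-5
li $t1, 28 → $t1=28
li $t2, 24 → $t2=24
li $t3, -1 → $t3=-1
lw $t0, (32) → $t0=M[32]=14
lw $t2, (32) → $t2=M[32]=14
xor $t3, $t0, 14 → $t3=14^14=0
sll $t2, $t1, 2 → $t2=28<<2=112
srl $t1, $t2, 1 → $t1=112>>1=56
xor $t0, $t1, 17 → $t0=56^17=41
add $t2, $t0, 12 → $t2=41+12=53
sw $t0, (32) → M[32]=41
xor $t2, $t2, 13 → $t2=53^13=56
sw $t1, (32) → M[32]=56
halt.

56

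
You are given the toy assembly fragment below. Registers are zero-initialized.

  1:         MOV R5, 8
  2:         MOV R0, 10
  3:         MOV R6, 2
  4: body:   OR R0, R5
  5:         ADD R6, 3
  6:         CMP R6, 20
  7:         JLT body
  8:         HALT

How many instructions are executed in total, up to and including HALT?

after MOV R5, 8: R5=8
after MOV R0, 10: R0=10
after MOV R6, 2: R6=2
after OR R0, R5: R0=10|8=10
after ADD R6, 3: R6=2+3=5
CMP R6, 20  (cmp 5,20)
JLT body: taken
after OR R0, R5: R0=10|8=10
after ADD R6, 3: R6=5+3=8
CMP R6, 20  (cmp 8,20)
JLT body: taken
after OR R0, R5: R0=10|8=10
after ADD R6, 3: R6=8+3=11
CMP R6, 20  (cmp 11,20)
JLT body: taken
after OR R0, R5: R0=10|8=10
after ADD R6, 3: R6=11+3=14
CMP R6, 20  (cmp 14,20)
JLT body: taken
after OR R0, R5: R0=10|8=10
after ADD R6, 3: R6=14+3=17
CMP R6, 20  (cmp 17,20)
JLT body: taken
after OR R0, R5: R0=10|8=10
after ADD R6, 3: R6=17+3=20
CMP R6, 20  (cmp 20,20)
JLT body: not taken
halt.
Total executed instructions: 28.

28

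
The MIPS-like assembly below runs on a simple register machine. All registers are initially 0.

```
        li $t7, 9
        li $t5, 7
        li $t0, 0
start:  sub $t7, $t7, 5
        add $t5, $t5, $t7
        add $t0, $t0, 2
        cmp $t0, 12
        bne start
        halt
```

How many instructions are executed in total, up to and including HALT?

$t7=9
$t5=7
$t0=0
$t7=9-5=4
$t5=7+4=11
$t0=0+2=2
cmp $t0, 12  (cmp 2,12)
bne start: taken
$t7=4-5=-1
$t5=11+(-1)=10
$t0=2+2=4
cmp $t0, 12  (cmp 4,12)
bne start: taken
$t7=(-1)-5=-6
$t5=10+(-6)=4
$t0=4+2=6
cmp $t0, 12  (cmp 6,12)
bne start: taken
$t7=(-6)-5=-11
$t5=4+(-11)=-7
$t0=6+2=8
cmp $t0, 12  (cmp 8,12)
bne start: taken
$t7=(-11)-5=-16
$t5=(-7)+(-16)=-23
$t0=8+2=10
cmp $t0, 12  (cmp 10,12)
bne start: taken
$t7=(-16)-5=-21
$t5=(-23)+(-21)=-44
$t0=10+2=12
cmp $t0, 12  (cmp 12,12)
bne start: not taken
halt.
Total executed instructions: 34.

34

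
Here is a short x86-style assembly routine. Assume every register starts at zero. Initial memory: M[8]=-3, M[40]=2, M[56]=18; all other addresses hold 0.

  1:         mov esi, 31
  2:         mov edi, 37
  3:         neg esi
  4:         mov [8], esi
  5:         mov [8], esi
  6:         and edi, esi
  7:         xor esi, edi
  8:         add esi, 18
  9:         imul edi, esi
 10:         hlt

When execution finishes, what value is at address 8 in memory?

-31

esi=31
edi=37
esi=-(31)=-31
mov [8], esi → M[8]=-31
mov [8], esi → M[8]=-31
edi=37&(-31)=33
esi=(-31)^33=-64
esi=(-64)+18=-46
edi=33*(-46)=-1518
halt.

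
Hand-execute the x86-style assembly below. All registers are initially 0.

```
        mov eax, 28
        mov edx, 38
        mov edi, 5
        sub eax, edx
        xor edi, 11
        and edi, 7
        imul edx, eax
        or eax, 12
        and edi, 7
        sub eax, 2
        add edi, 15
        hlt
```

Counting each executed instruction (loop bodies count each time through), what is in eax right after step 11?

eax=28
edx=38
edi=5
eax=28-38=-10
edi=5^11=14
edi=14&7=6
edx=38*(-10)=-380
eax=(-10)|12=-2
edi=6&7=6
eax=(-2)-2=-4
edi=6+15=21
After step 11: eax = -4.

-4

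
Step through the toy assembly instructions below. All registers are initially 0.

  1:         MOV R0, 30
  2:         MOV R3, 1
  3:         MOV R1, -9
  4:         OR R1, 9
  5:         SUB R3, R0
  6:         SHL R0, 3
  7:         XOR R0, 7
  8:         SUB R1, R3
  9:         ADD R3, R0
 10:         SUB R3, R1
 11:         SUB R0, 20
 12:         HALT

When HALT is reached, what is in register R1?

28

R0=30
R3=1
R1=-9
R1=(-9)|9=-1
R3=1-30=-29
R0=30<<3=240
R0=240^7=247
R1=(-1)-(-29)=28
R3=(-29)+247=218
R3=218-28=190
R0=247-20=227
halt.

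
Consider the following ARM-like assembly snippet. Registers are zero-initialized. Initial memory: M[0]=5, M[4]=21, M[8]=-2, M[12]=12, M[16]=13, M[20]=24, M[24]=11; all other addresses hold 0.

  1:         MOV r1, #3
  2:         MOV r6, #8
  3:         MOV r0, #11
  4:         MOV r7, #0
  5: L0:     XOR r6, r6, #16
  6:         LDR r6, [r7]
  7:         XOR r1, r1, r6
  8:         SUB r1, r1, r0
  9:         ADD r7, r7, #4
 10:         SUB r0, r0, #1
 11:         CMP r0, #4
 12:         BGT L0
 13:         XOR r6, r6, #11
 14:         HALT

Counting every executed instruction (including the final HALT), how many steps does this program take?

r1=3
r6=8
r0=11
r7=0
r6=8^16=24
r6=M[0]=5
r1=3^5=6
r1=6-11=-5
r7=0+4=4
r0=11-1=10
CMP r0, #4  (cmp 10,4)
BGT L0: taken
r6=5^16=21
r6=M[4]=21
r1=(-5)^21=-18
r1=(-18)-10=-28
r7=4+4=8
r0=10-1=9
CMP r0, #4  (cmp 9,4)
BGT L0: taken
r6=21^16=5
r6=M[8]=-2
r1=(-28)^(-2)=26
r1=26-9=17
r7=8+4=12
r0=9-1=8
CMP r0, #4  (cmp 8,4)
BGT L0: taken
r6=(-2)^16=-18
r6=M[12]=12
r1=17^12=29
r1=29-8=21
r7=12+4=16
r0=8-1=7
CMP r0, #4  (cmp 7,4)
BGT L0: taken
r6=12^16=28
r6=M[16]=13
r1=21^13=24
r1=24-7=17
r7=16+4=20
r0=7-1=6
CMP r0, #4  (cmp 6,4)
BGT L0: taken
r6=13^16=29
r6=M[20]=24
r1=17^24=9
r1=9-6=3
r7=20+4=24
r0=6-1=5
CMP r0, #4  (cmp 5,4)
BGT L0: taken
r6=24^16=8
r6=M[24]=11
r1=3^11=8
r1=8-5=3
r7=24+4=28
r0=5-1=4
CMP r0, #4  (cmp 4,4)
BGT L0: not taken
r6=11^11=0
halt.
Total executed instructions: 62.

62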